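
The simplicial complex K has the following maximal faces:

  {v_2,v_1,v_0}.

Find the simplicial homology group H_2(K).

H_2 ≅ 0.

K has 3 vertices, 3 edges, 1 triangle.
rank ∂_2 = 1, rank ∂_3 = 0 ⇒ b_2 = 1 − 1 − 0 = 0. So H_2 = 0.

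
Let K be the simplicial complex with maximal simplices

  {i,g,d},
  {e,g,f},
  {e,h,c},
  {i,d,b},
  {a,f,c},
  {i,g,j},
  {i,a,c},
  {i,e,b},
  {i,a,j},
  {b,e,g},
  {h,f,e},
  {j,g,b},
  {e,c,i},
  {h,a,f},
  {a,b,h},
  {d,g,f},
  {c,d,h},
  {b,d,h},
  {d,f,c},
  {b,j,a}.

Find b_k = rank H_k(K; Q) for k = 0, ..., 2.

K has 10 vertices, 30 edges, 20 triangles.
rank ∂_0 = 0, rank ∂_1 = 9 ⇒ b_0 = 10 − 0 − 9 = 1; all invariant factors of ∂_1 are 1 so no torsion. So H_0 = Z.
rank ∂_1 = 9, rank ∂_2 = 20 ⇒ b_1 = 30 − 9 − 20 = 1; ∂_2 has invariant factor(s) [2] giving torsion. So H_1 = Z ⊕ Z/2.
rank ∂_2 = 20, rank ∂_3 = 0 ⇒ b_2 = 20 − 20 − 0 = 0. So H_2 = 0.

b_0 = 1, b_1 = 1, b_2 = 0.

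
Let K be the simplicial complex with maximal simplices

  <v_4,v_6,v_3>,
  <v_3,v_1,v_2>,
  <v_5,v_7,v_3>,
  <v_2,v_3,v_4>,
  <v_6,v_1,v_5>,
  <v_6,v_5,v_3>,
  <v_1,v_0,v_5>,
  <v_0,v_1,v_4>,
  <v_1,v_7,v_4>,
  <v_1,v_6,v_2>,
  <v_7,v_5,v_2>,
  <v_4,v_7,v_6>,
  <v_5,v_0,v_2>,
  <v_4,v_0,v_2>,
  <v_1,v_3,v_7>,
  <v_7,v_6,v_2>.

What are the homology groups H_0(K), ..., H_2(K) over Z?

Fix the vertex order v_0 < v_1 < v_2 < v_3 < v_4 < v_5 < v_6 < v_7 and write every simplex with vertices in increasing order. Then dim K = 2 and the simplices of K are:

  0-simplices (8): [v_0], [v_1], [v_2], [v_3], [v_4], [v_5], [v_6], [v_7]
  1-simplices (24): (24 of them)
  2-simplices (16): (16 of them)

Hence C_0 ≅ Z^8, C_1 ≅ Z^24, C_2 ≅ Z^16.

The boundary map ∂_1: C_1 → C_0 maps an edge to its endpoints' difference, ∂[p,q] = q − p. For instance
  ∂[v_1,v_4] = [v_4] − [v_1].
This gives a 8×24 integer matrix of rank 7; reducing to Smith normal form yields diagonal entries (1,1,1,1,1,1,1).

The boundary map ∂_2: C_2 → C_1 sends each 2-simplex [p,q,r] to [q,r] − [p,r] + [p,q]. For instance
  ∂[v_1,v_2,v_6] = [v_2,v_6] − [v_1,v_6] + [v_1,v_2],
  ∂[v_0,v_1,v_5] = [v_1,v_5] − [v_0,v_5] + [v_0,v_1].
As a 24×16 matrix over Z this has rank 15, with invariant factors (1,1,1,1,1,1,1,1,1,1,1,1,1,1,1).

Computing H_k = (kernel of ∂_k) / (image of ∂_{k+1}):

  H_0: rank C_0 − rank ∂_1 = 8 − 7 = 1, and the invariant factors of ∂_1 are all 1, so H_0 = Z.
  H_1: rank ker ∂_1 − rank ∂_2 = (24 − 7) − 15 = 2, and the invariant factors of ∂_2 are all 1, so H_1 = Z^2.
  H_2: rank ker ∂_2 − rank ∂_3 = (16 − 15) − 0 = 1, and there is no ∂_3, so H_2 = Z.

As a check, the Euler characteristic is 8 − 24 + 16 = 0, which agrees with 1 − 2 + 1 = 0.
(K is a triangulation of the torus T^2.)

H_0 ≅ Z,  H_1 ≅ Z^2,  H_2 ≅ Z.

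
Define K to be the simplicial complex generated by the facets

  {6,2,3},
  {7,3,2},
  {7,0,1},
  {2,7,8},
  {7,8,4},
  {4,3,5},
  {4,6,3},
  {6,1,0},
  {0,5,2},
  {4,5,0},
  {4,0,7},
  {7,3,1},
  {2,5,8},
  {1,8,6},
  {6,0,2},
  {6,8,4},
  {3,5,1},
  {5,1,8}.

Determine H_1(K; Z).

H_1 = Z^2.

Order the vertices as 0 < 1 < 2 < 3 < 4 < 5 < 6 < 7 < 8. Listing each simplex with vertices in this order, K has dimension 2 with simplices:

  0-simplices (9): [0], [1], [2], [3], [4], [5], [6], [7], [8]
  1-simplices (27): (27 of them)
  2-simplices (18): [0,1,6], [0,1,7], [0,2,5], [0,2,6], [0,4,5], [0,4,7], [1,3,5], [1,3,7], [1,5,8], [1,6,8], [2,3,6], [2,3,7], [2,5,8], [2,7,8], [3,4,5], [3,4,6], [4,6,8], [4,7,8]

giving chain groups C_0 ≅ Z^9, C_1 ≅ Z^27, C_2 ≅ Z^18.

Boundary ∂_1: C_1 → C_0 sends each edge [p,q] (with p < q) to q − p. For instance
  ∂[3,5] = [5] − [3].
The resulting 9×27 matrix has rank 8, and its Smith normal form has invariant factors (1,1,1,1,1,1,1,1).

Boundary ∂_2: C_2 → C_1 acts by ∂[p,q,r] = [q,r] − [p,r] + [p,q]. For instance
  ∂[0,4,7] = [4,7] − [0,7] + [0,4],
  ∂[1,5,8] = [5,8] − [1,8] + [1,5].
The 27×18 boundary matrix has rank 17 and Smith normal form diag(1,1,1,1,1,1,1,1,1,1,1,1,1,1,1,1,1).

Reading off H_k = ker ∂_k / im ∂_{k+1}:

  H_1: rank ker ∂_1 − rank ∂_2 = (27 − 8) − 17 = 2, and the invariant factors of ∂_2 are all 1, so H_1 ≅ Z^2.

(K is a triangulation of the torus T^2.)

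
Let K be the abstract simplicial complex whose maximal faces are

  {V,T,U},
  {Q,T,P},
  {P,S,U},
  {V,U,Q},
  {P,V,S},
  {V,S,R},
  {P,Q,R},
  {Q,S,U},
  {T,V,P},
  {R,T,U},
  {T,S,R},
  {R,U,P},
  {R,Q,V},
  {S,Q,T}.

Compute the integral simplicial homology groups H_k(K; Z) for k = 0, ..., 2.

H_0 ≅ Z,  H_1 ≅ Z^2,  H_2 ≅ Z.

We work with the vertex ordering P < Q < R < S < T < U < V. The simplices of K, each written with vertices in increasing order, are:

  0-simplices (7): P, Q, R, S, T, U, V
  1-simplices (21): PQ, PR, PS, PT, PU, PV, QR, QS, QT, QU, QV, RS, RT, RU, RV, ST, SU, SV, TU, TV, UV
  2-simplices (14): PQR, PQT, PRU, PSU, PSV, PTV, QRV, QST, QSU, QUV, RST, RSV, RTU, TUV

giving chain groups C_0 ≅ Z^7, C_1 ≅ Z^21, C_2 ≅ Z^14.

The boundary map ∂_1: C_1 → C_0 sends each edge [p,q] (with p < q) to q − p.
The 7×21 boundary matrix has rank 6 and Smith normal form diag(1,1,1,1,1,1).

Boundary ∂_2: C_2 → C_1 acts by ∂[p,q,r] = [q,r] − [p,r] + [p,q]. For instance
  ∂RSV = SV − RV + RS,
  ∂PTV = TV − PV + PT.
This gives a 21×14 integer matrix of rank 13; reducing to Smith normal form yields diagonal entries (1,1,1,1,1,1,1,1,1,1,1,1,1).

Computing H_k = (kernel of ∂_k) / (image of ∂_{k+1}):

  H_0: rank C_0 − rank ∂_1 = 7 − 6 = 1, and the invariant factors of ∂_1 are all 1, so H_0 = Z.
  H_1: rank ker ∂_1 − rank ∂_2 = (21 − 6) − 13 = 2, and the invariant factors of ∂_2 are all 1, so H_1 = Z^2.
  H_2: rank ker ∂_2 − rank ∂_3 = (14 − 13) − 0 = 1, and there is no ∂_3, so H_2 = Z.

As a check, the Euler characteristic is 7 − 21 + 14 = 0, which agrees with 1 − 2 + 1 = 0.
(K is a triangulation of the torus T^2.)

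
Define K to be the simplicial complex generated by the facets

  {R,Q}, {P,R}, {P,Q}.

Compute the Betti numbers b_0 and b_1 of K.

Order the vertices as P < Q < R. Listing each simplex with vertices in this order, K has dimension 1 with simplices:

  0-simplices (3): P, Q, R
  1-simplices (3): PQ, PR, QR

giving chain groups C_0 ≅ Z^3, C_1 ≅ Z^3.

∂_1: C_1 → C_0 sends each edge [p,q] (with p < q) to q − p. For instance
  ∂PQ = Q − P.
This gives a 3×3 integer matrix of rank 2; reducing to Smith normal form yields diagonal entries (1,1).

Now H_k = ker ∂_k / im ∂_{k+1}, so:

  H_0: rank C_0 − rank ∂_1 = 3 − 2 = 1, and the invariant factors of ∂_1 are all 1, so H_0 ≅ Z.
  H_1: rank ker ∂_1 − rank ∂_2 = (3 − 2) − 0 = 1, and there is no ∂_2, so H_1 ≅ Z.

As a check, the Euler characteristic is 3 − 3 = 0, which agrees with 1 − 1 = 0.

Hence the Betti numbers are b_0 = 1, b_1 = 1.

b_0 = 1, b_1 = 1.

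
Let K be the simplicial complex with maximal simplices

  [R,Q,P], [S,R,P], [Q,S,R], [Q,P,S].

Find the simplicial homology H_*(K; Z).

H_0 ≅ Z,  H_1 = 0,  H_2 ≅ Z.

We work with the vertex ordering P < Q < R < S. The simplices of K, each written with vertices in increasing order, are:

  0-simplices (4): P, Q, R, S
  1-simplices (6): PQ, PR, PS, QR, QS, RS
  2-simplices (4): PQR, PQS, PRS, QRS

so the chain groups are C_0 ≅ Z^4, C_1 ≅ Z^6, C_2 ≅ Z^4.

The boundary map ∂_1: C_1 → C_0 is given by ∂[p,q] = [q] − [p]. For instance
  ∂PQ = Q − P.
The 4×6 boundary matrix has rank 3 and Smith normal form diag(1,1,1).

Boundary ∂_2: C_2 → C_1 acts by ∂[p,q,r] = [q,r] − [p,r] + [p,q]. For instance
  ∂PQR = QR − PR + PQ,
  ∂QRS = RS − QS + QR.
As a 6×4 matrix over Z this has rank 3, with invariant factors (1,1,1).

From H_k ≅ ker(∂_k) / im(∂_{k+1}) we obtain:

  H_0: rank C_0 − rank ∂_1 = 4 − 3 = 1, and the invariant factors of ∂_1 are all 1, so H_0 = Z.
  H_1: rank ker ∂_1 − rank ∂_2 = (6 − 3) − 3 = 0, and the invariant factors of ∂_2 are all 1, so H_1 = 0.
  H_2: rank ker ∂_2 − rank ∂_3 = (4 − 3) − 0 = 1, and there is no ∂_3, so H_2 = Z.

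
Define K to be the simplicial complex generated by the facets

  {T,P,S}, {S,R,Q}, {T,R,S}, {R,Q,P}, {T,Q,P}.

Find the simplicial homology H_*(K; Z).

Order the vertices as P < Q < R < S < T. Listing each simplex with vertices in this order, K has dimension 2 with simplices:

  0-simplices (5): P, Q, R, S, T
  1-simplices (10): PQ, PR, PS, PT, QR, QS, QT, RS, RT, ST
  2-simplices (5): PQR, PQT, PST, QRS, RST

so the chain groups are C_0 ≅ Z^5, C_1 ≅ Z^10, C_2 ≅ Z^5.

Boundary ∂_1: C_1 → C_0 maps an edge to its endpoints' difference, ∂[p,q] = q − p. For instance
  ∂ST = T − S.
This gives a 5×10 integer matrix of rank 4; reducing to Smith normal form yields diagonal entries (1,1,1,1).

The boundary map ∂_2: C_2 → C_1 sends each 2-simplex [p,q,r] to [q,r] − [p,r] + [p,q]. For instance
  ∂PQR = QR − PR + PQ,
  ∂RST = ST − RT + RS.
This gives a 10×5 integer matrix of rank 5; reducing to Smith normal form yields diagonal entries (1,1,1,1,1).

Computing H_k = (kernel of ∂_k) / (image of ∂_{k+1}):

  H_0: rank C_0 − rank ∂_1 = 5 − 4 = 1, and the invariant factors of ∂_1 are all 1, so H_0 ≅ Z.
  H_1: rank ker ∂_1 − rank ∂_2 = (10 − 4) − 5 = 1, and the invariant factors of ∂_2 are all 1, so H_1 ≅ Z.
  H_2: rank ker ∂_2 − rank ∂_3 = (5 − 5) − 0 = 0, and there is no ∂_3, so H_2 ≅ 0.

As a check, the Euler characteristic is 5 − 10 + 5 = 0, which agrees with 1 − 1 + 0 = 0.
(K is a triangulation of the Möbius band.)

H_0 ≅ Z,  H_1 ≅ Z,  H_2 = 0.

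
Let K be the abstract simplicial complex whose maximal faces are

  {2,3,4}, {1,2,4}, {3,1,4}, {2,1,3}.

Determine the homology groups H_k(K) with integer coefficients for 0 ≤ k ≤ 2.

H_0 ≅ Z,  H_1 = 0,  H_2 ≅ Z.

We work with the vertex ordering 1 < 2 < 3 < 4. The simplices of K, each written with vertices in increasing order, are:

  0-simplices (4): [1], [2], [3], [4]
  1-simplices (6): [1,2], [1,3], [1,4], [2,3], [2,4], [3,4]
  2-simplices (4): [1,2,3], [1,2,4], [1,3,4], [2,3,4]

Hence C_0 ≅ Z^4, C_1 ≅ Z^6, C_2 ≅ Z^4.

The boundary map ∂_1: C_1 → C_0 sends each edge [p,q] (with p < q) to q − p. For instance
  ∂[1,4] = [4] − [1].
The resulting 4×6 matrix has rank 3, and its Smith normal form has invariant factors (1,1,1).

Boundary ∂_2: C_2 → C_1 sends each 2-simplex [p,q,r] to [q,r] − [p,r] + [p,q]. For instance
  ∂[1,3,4] = [3,4] − [1,4] + [1,3],
  ∂[2,3,4] = [3,4] − [2,4] + [2,3].
The 6×4 boundary matrix has rank 3 and Smith normal form diag(1,1,1).

From H_k ≅ ker(∂_k) / im(∂_{k+1}) we obtain:

  H_0: rank C_0 − rank ∂_1 = 4 − 3 = 1, and the invariant factors of ∂_1 are all 1, so H_0 = Z.
  H_1: rank ker ∂_1 − rank ∂_2 = (6 − 3) − 3 = 0, and the invariant factors of ∂_2 are all 1, so H_1 = 0.
  H_2: rank ker ∂_2 − rank ∂_3 = (4 − 3) − 0 = 1, and there is no ∂_3, so H_2 = Z.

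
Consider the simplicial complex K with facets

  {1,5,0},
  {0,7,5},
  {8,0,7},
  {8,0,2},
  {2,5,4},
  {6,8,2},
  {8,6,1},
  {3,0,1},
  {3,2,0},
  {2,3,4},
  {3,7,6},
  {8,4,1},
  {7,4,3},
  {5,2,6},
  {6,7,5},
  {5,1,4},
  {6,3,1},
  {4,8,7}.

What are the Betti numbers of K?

b_0 = 1, b_1 = 2, b_2 = 1.

Order the vertices as 0 < 1 < 2 < 3 < 4 < 5 < 6 < 7 < 8. Listing each simplex with vertices in this order, K has dimension 2 with simplices:

  0-simplices (9): [0], [1], [2], [3], [4], [5], [6], [7], [8]
  1-simplices (27): (27 of them)
  2-simplices (18): [0,1,3], [0,1,5], [0,2,3], [0,2,8], [0,5,7], [0,7,8], [1,3,6], [1,4,5], [1,4,8], [1,6,8], [2,3,4], [2,4,5], [2,5,6], [2,6,8], [3,4,7], [3,6,7], [4,7,8], [5,6,7]

Hence C_0 ≅ Z^9, C_1 ≅ Z^27, C_2 ≅ Z^18.

The boundary map ∂_1: C_1 → C_0 is given by ∂[p,q] = [q] − [p].
This gives a 9×27 integer matrix of rank 8; reducing to Smith normal form yields diagonal entries (1,1,1,1,1,1,1,1).

∂_2: C_2 → C_1 sends each 2-simplex [p,q,r] to [q,r] − [p,r] + [p,q]. For instance
  ∂[3,4,7] = [4,7] − [3,7] + [3,4],
  ∂[1,4,8] = [4,8] − [1,8] + [1,4].
As a 27×18 matrix over Z this has rank 17, with invariant factors (1,1,1,1,1,1,1,1,1,1,1,1,1,1,1,1,1).

From H_k ≅ ker(∂_k) / im(∂_{k+1}) we obtain:

  H_0: rank C_0 − rank ∂_1 = 9 − 8 = 1, and the invariant factors of ∂_1 are all 1, so H_0 ≅ Z.
  H_1: rank ker ∂_1 − rank ∂_2 = (27 − 8) − 17 = 2, and the invariant factors of ∂_2 are all 1, so H_1 ≅ Z^2.
  H_2: rank ker ∂_2 − rank ∂_3 = (18 − 17) − 0 = 1, and there is no ∂_3, so H_2 ≅ Z.

As a check, the Euler characteristic is 9 − 27 + 18 = 0, which agrees with 1 − 2 + 1 = 0.
(K is a triangulation of the torus T^2.)

Hence the Betti numbers are b_0 = 1, b_1 = 2, b_2 = 1.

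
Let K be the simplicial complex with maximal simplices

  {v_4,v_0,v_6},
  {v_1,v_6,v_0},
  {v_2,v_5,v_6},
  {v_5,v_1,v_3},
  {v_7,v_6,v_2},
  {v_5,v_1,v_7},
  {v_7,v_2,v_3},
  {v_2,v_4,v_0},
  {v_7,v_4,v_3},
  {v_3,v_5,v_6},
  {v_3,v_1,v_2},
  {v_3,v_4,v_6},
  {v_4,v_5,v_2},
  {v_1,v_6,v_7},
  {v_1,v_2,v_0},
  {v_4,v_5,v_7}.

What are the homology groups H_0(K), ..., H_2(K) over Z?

H_0 ≅ Z,  H_1 ≅ Z^2,  H_2 ≅ Z.

Take the total order v_0 < v_1 < v_2 < v_3 < v_4 < v_5 < v_6 < v_7 on the vertex set. Then K (dimension 2) consists of the simplices:

  0-simplices (8): [v_0], [v_1], [v_2], [v_3], [v_4], [v_5], [v_6], [v_7]
  1-simplices (24): (24 of them)
  2-simplices (16): (16 of them)

Hence C_0 ≅ Z^8, C_1 ≅ Z^24, C_2 ≅ Z^16.

The boundary map ∂_1: C_1 → C_0 maps an edge to its endpoints' difference, ∂[p,q] = q − p.
This gives a 8×24 integer matrix of rank 7; reducing to Smith normal form yields diagonal entries (1,1,1,1,1,1,1).

Boundary ∂_2: C_2 → C_1 maps a triangle to the signed sum of its edges. For instance
  ∂[v_1,v_5,v_7] = [v_5,v_7] − [v_1,v_7] + [v_1,v_5],
  ∂[v_0,v_1,v_2] = [v_1,v_2] − [v_0,v_2] + [v_0,v_1].
As a 24×16 matrix over Z this has rank 15, with invariant factors (1,1,1,1,1,1,1,1,1,1,1,1,1,1,1).

Computing H_k = (kernel of ∂_k) / (image of ∂_{k+1}):

  H_0: rank C_0 − rank ∂_1 = 8 − 7 = 1, and the invariant factors of ∂_1 are all 1, so H_0 = Z.
  H_1: rank ker ∂_1 − rank ∂_2 = (24 − 7) − 15 = 2, and the invariant factors of ∂_2 are all 1, so H_1 = Z^2.
  H_2: rank ker ∂_2 − rank ∂_3 = (16 − 15) − 0 = 1, and there is no ∂_3, so H_2 = Z.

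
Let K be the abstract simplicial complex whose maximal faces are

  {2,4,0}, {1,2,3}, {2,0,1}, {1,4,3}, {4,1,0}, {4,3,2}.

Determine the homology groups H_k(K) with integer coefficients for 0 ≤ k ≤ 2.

Order the vertices as 0 < 1 < 2 < 3 < 4. Listing each simplex with vertices in this order, K has dimension 2 with simplices:

  0-simplices (5): [0], [1], [2], [3], [4]
  1-simplices (9): [0,1], [0,2], [0,4], [1,2], [1,3], [1,4], [2,3], [2,4], [3,4]
  2-simplices (6): [0,1,2], [0,1,4], [0,2,4], [1,2,3], [1,3,4], [2,3,4]

so the chain groups are C_0 ≅ Z^5, C_1 ≅ Z^9, C_2 ≅ Z^6.

The boundary map ∂_1: C_1 → C_0 sends each edge [p,q] (with p < q) to q − p. For instance
  ∂[0,1] = [1] − [0].
This gives a 5×9 integer matrix of rank 4; reducing to Smith normal form yields diagonal entries (1,1,1,1).

∂_2: C_2 → C_1 acts by ∂[p,q,r] = [q,r] − [p,r] + [p,q]. For instance
  ∂[1,3,4] = [3,4] − [1,4] + [1,3],
  ∂[0,1,2] = [1,2] − [0,2] + [0,1].
This gives a 9×6 integer matrix of rank 5; reducing to Smith normal form yields diagonal entries (1,1,1,1,1).

Reading off H_k = ker ∂_k / im ∂_{k+1}:

  H_0: rank C_0 − rank ∂_1 = 5 − 4 = 1, and the invariant factors of ∂_1 are all 1, so H_0 ≅ Z.
  H_1: rank ker ∂_1 − rank ∂_2 = (9 − 4) − 5 = 0, and the invariant factors of ∂_2 are all 1, so H_1 ≅ 0.
  H_2: rank ker ∂_2 − rank ∂_3 = (6 − 5) − 0 = 1, and there is no ∂_3, so H_2 ≅ Z.

H_0 ≅ Z,  H_1 = 0,  H_2 ≅ Z.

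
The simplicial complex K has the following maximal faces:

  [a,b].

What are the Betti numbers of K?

b_0 = 1, b_1 = 0.

Order the vertices as a < b. Listing each simplex with vertices in this order, K has dimension 1 with simplices:

  0-simplices (2): a, b
  1-simplices (1): ab

so the chain groups are C_0 ≅ Z^2, C_1 ≅ Z^1.

Boundary ∂_1: C_1 → C_0 sends each edge [p,q] (with p < q) to q − p. For instance
  ∂ab = b − a.
The 2×1 boundary matrix has rank 1 and Smith normal form diag(1).

From H_k ≅ ker(∂_k) / im(∂_{k+1}) we obtain:

  H_0: rank C_0 − rank ∂_1 = 2 − 1 = 1, and the invariant factors of ∂_1 are all 1, so H_0 ≅ Z.
  H_1: rank ker ∂_1 − rank ∂_2 = (1 − 1) − 0 = 0, and there is no ∂_2, so H_1 ≅ 0.

(K is a triangulation of the 1-simplex.)

Hence the Betti numbers are b_0 = 1, b_1 = 0.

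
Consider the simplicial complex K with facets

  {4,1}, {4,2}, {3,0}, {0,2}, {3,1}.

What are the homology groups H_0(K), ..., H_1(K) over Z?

Fix the vertex order 0 < 1 < 2 < 3 < 4 and write every simplex with vertices in increasing order. Then dim K = 1 and the simplices of K are:

  0-simplices (5): [0], [1], [2], [3], [4]
  1-simplices (5): [0,2], [0,3], [1,3], [1,4], [2,4]

giving chain groups C_0 ≅ Z^5, C_1 ≅ Z^5.

Boundary ∂_1: C_1 → C_0 sends each edge [p,q] (with p < q) to q − p. For instance
  ∂[1,4] = [4] − [1].
The resulting 5×5 matrix has rank 4, and its Smith normal form has invariant factors (1,1,1,1).

Reading off H_k = ker ∂_k / im ∂_{k+1}:

  H_0: rank C_0 − rank ∂_1 = 5 − 4 = 1, and the invariant factors of ∂_1 are all 1, so H_0 = Z.
  H_1: rank ker ∂_1 − rank ∂_2 = (5 − 4) − 0 = 1, and there is no ∂_2, so H_1 = Z.

As a check, the Euler characteristic is 5 − 5 = 0, which agrees with 1 − 1 = 0.

H_0 = Z,  H_1 = Z.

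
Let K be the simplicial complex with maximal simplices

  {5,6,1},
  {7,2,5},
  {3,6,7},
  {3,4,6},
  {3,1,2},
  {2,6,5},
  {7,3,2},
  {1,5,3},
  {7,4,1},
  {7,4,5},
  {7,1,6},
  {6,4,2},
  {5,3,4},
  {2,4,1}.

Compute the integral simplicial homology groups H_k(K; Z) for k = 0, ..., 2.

H_0 = Z,  H_1 = Z^2,  H_2 = Z.

Fix the vertex order 1 < 2 < 3 < 4 < 5 < 6 < 7 and write every simplex with vertices in increasing order. Then dim K = 2 and the simplices of K are:

  0-simplices (7): [1], [2], [3], [4], [5], [6], [7]
  1-simplices (21): [1,2], [1,3], [1,4], [1,5], [1,6], [1,7], [2,3], [2,4], [2,5], [2,6], [2,7], [3,4], [3,5], [3,6], [3,7], [4,5], [4,6], [4,7], [5,6], [5,7], [6,7]
  2-simplices (14): [1,2,3], [1,2,4], [1,3,5], [1,4,7], [1,5,6], [1,6,7], [2,3,7], [2,4,6], [2,5,6], [2,5,7], [3,4,5], [3,4,6], [3,6,7], [4,5,7]

Hence C_0 ≅ Z^7, C_1 ≅ Z^21, C_2 ≅ Z^14.

The boundary map ∂_1: C_1 → C_0 sends each edge [p,q] (with p < q) to q − p. For instance
  ∂[1,2] = [2] − [1].
The resulting 7×21 matrix has rank 6, and its Smith normal form has invariant factors (1,1,1,1,1,1).

Boundary ∂_2: C_2 → C_1 sends each 2-simplex [p,q,r] to [q,r] − [p,r] + [p,q]. For instance
  ∂[2,5,6] = [5,6] − [2,6] + [2,5],
  ∂[1,5,6] = [5,6] − [1,6] + [1,5].
The 21×14 boundary matrix has rank 13 and Smith normal form diag(1,1,1,1,1,1,1,1,1,1,1,1,1).

Now H_k = ker ∂_k / im ∂_{k+1}, so:

  H_0: rank C_0 − rank ∂_1 = 7 − 6 = 1, and the invariant factors of ∂_1 are all 1, so H_0 ≅ Z.
  H_1: rank ker ∂_1 − rank ∂_2 = (21 − 6) − 13 = 2, and the invariant factors of ∂_2 are all 1, so H_1 ≅ Z^2.
  H_2: rank ker ∂_2 − rank ∂_3 = (14 − 13) − 0 = 1, and there is no ∂_3, so H_2 ≅ Z.

(K is a triangulation of the torus T^2.)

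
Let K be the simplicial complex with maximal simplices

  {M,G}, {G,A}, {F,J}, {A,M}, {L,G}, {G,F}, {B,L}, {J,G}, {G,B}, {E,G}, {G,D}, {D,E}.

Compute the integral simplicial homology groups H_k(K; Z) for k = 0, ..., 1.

Order the vertices as A < B < D < E < F < G < J < L < M. Listing each simplex with vertices in this order, K has dimension 1 with simplices:

  0-simplices (9): A, B, D, E, F, G, J, L, M
  1-simplices (12): AG, AM, BG, BL, DE, DG, EG, FG, FJ, GJ, GL, GM

Hence C_0 ≅ Z^9, C_1 ≅ Z^12.

The boundary map ∂_1: C_1 → C_0 sends each edge [p,q] (with p < q) to q − p. For instance
  ∂AM = M − A.
This gives a 9×12 integer matrix of rank 8; reducing to Smith normal form yields diagonal entries (1,1,1,1,1,1,1,1).

Reading off H_k = ker ∂_k / im ∂_{k+1}:

  H_0: rank C_0 − rank ∂_1 = 9 − 8 = 1, and the invariant factors of ∂_1 are all 1, so H_0 = Z.
  H_1: rank ker ∂_1 − rank ∂_2 = (12 − 8) − 0 = 4, and there is no ∂_2, so H_1 = Z^4.

As a check, the Euler characteristic is 9 − 12 = -3, which agrees with 1 − 4 = -3.
(K is a triangulation of a wedge of 4 circles.)

H_0 = Z,  H_1 = Z^4.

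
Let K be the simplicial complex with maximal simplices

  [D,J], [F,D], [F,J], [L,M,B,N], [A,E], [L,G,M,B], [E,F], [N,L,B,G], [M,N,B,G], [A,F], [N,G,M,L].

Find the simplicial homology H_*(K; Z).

We work with the vertex ordering A < B < D < E < F < G < J < L < M < N. The simplices of K, each written with vertices in increasing order, are:

  0-simplices (10): A, B, D, E, F, G, J, L, M, N
  1-simplices (16): AE, AF, BG, BL, BM, BN, DF, DJ, EF, FJ, GL, GM, GN, LM, LN, MN
  2-simplices (10): BGL, BGM, BGN, BLM, BLN, BMN, GLM, GLN, GMN, LMN
  3-simplices (5): BGLM, BGLN, BGMN, BLMN, GLMN

Hence C_0 ≅ Z^10, C_1 ≅ Z^16, C_2 ≅ Z^10, C_3 ≅ Z^5.

Boundary ∂_1: C_1 → C_0 sends each edge [p,q] (with p < q) to q − p.
The 10×16 boundary matrix has rank 8 and Smith normal form diag(1,1,1,1,1,1,1,1).

Boundary ∂_2: C_2 → C_1 acts by ∂[p,q,r] = [q,r] − [p,r] + [p,q]. For instance
  ∂LMN = MN − LN + LM,
  ∂BGL = GL − BL + BG.
The 16×10 boundary matrix has rank 6 and Smith normal form diag(1,1,1,1,1,1).

Boundary ∂_3: C_3 → C_2 sends each 3-simplex σ to the alternating sum Σ_i (−1)^i (σ with its i-th vertex removed). For instance
  ∂BLMN = LMN − BMN + BLN − BLM,
  ∂BGMN = GMN − BMN + BGN − BGM.
The 10×5 boundary matrix has rank 4 and Smith normal form diag(1,1,1,1).

Computing H_k = (kernel of ∂_k) / (image of ∂_{k+1}):

  H_0: rank C_0 − rank ∂_1 = 10 − 8 = 2, and the invariant factors of ∂_1 are all 1, so H_0 ≅ Z^2.
  H_1: rank ker ∂_1 − rank ∂_2 = (16 − 8) − 6 = 2, and the invariant factors of ∂_2 are all 1, so H_1 ≅ Z^2.
  H_2: rank ker ∂_2 − rank ∂_3 = (10 − 6) − 4 = 0, and the invariant factors of ∂_3 are all 1, so H_2 ≅ 0.
  H_3: rank ker ∂_3 − rank ∂_4 = (5 − 4) − 0 = 1, and there is no ∂_4, so H_3 ≅ Z.

As a check, the Euler characteristic is 10 − 16 + 10 − 5 = -1, which agrees with 2 − 2 + 0 − 1 = -1.

H_0 = Z^2,  H_1 = Z^2,  H_2 = 0,  H_3 = Z.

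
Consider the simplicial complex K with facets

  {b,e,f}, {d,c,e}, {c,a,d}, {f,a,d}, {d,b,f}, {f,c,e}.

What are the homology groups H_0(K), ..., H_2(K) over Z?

H_0 = Z,  H_1 = Z,  H_2 = 0.

Order the vertices as a < b < c < d < e < f. Listing each simplex with vertices in this order, K has dimension 2 with simplices:

  0-simplices (6): a, b, c, d, e, f
  1-simplices (12): ac, ad, af, bd, be, bf, cd, ce, cf, de, df, ef
  2-simplices (6): acd, adf, bdf, bef, cde, cef

Hence C_0 ≅ Z^6, C_1 ≅ Z^12, C_2 ≅ Z^6.

Boundary ∂_1: C_1 → C_0 maps an edge to its endpoints' difference, ∂[p,q] = q − p.
This gives a 6×12 integer matrix of rank 5; reducing to Smith normal form yields diagonal entries (1,1,1,1,1).

∂_2: C_2 → C_1 sends each 2-simplex [p,q,r] to [q,r] − [p,r] + [p,q]. For instance
  ∂cde = de − ce + cd,
  ∂cef = ef − cf + ce.
The 12×6 boundary matrix has rank 6 and Smith normal form diag(1,1,1,1,1,1).

Now H_k = ker ∂_k / im ∂_{k+1}, so:

  H_0: rank C_0 − rank ∂_1 = 6 − 5 = 1, and the invariant factors of ∂_1 are all 1, so H_0 = Z.
  H_1: rank ker ∂_1 − rank ∂_2 = (12 − 5) − 6 = 1, and the invariant factors of ∂_2 are all 1, so H_1 = Z.
  H_2: rank ker ∂_2 − rank ∂_3 = (6 − 6) − 0 = 0, and there is no ∂_3, so H_2 = 0.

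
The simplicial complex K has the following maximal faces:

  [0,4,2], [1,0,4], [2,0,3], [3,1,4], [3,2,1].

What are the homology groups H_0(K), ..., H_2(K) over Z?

H_0 = Z,  H_1 = Z,  H_2 = 0.

Fix the vertex order 0 < 1 < 2 < 3 < 4 and write every simplex with vertices in increasing order. Then dim K = 2 and the simplices of K are:

  0-simplices (5): [0], [1], [2], [3], [4]
  1-simplices (10): [0,1], [0,2], [0,3], [0,4], [1,2], [1,3], [1,4], [2,3], [2,4], [3,4]
  2-simplices (5): [0,1,4], [0,2,3], [0,2,4], [1,2,3], [1,3,4]

Hence C_0 ≅ Z^5, C_1 ≅ Z^10, C_2 ≅ Z^5.

∂_1: C_1 → C_0 is given by ∂[p,q] = [q] − [p]. For instance
  ∂[0,2] = [2] − [0].
As a 5×10 matrix over Z this has rank 4, with invariant factors (1,1,1,1).

Boundary ∂_2: C_2 → C_1 maps a triangle to the signed sum of its edges. For instance
  ∂[0,2,3] = [2,3] − [0,3] + [0,2],
  ∂[0,2,4] = [2,4] − [0,4] + [0,2].
The resulting 10×5 matrix has rank 5, and its Smith normal form has invariant factors (1,1,1,1,1).

Computing H_k = (kernel of ∂_k) / (image of ∂_{k+1}):

  H_0: rank C_0 − rank ∂_1 = 5 − 4 = 1, and the invariant factors of ∂_1 are all 1, so H_0 = Z.
  H_1: rank ker ∂_1 − rank ∂_2 = (10 − 4) − 5 = 1, and the invariant factors of ∂_2 are all 1, so H_1 = Z.
  H_2: rank ker ∂_2 − rank ∂_3 = (5 − 5) − 0 = 0, and there is no ∂_3, so H_2 = 0.

(K is a triangulation of the Möbius band.)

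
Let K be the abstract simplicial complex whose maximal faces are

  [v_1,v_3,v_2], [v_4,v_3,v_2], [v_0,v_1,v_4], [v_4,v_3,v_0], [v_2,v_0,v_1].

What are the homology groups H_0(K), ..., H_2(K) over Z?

H_0 = Z,  H_1 = Z,  H_2 = 0.

We work with the vertex ordering v_0 < v_1 < v_2 < v_3 < v_4. The simplices of K, each written with vertices in increasing order, are:

  0-simplices (5): [v_0], [v_1], [v_2], [v_3], [v_4]
  1-simplices (10): [v_0,v_1], [v_0,v_2], [v_0,v_3], [v_0,v_4], [v_1,v_2], [v_1,v_3], [v_1,v_4], [v_2,v_3], [v_2,v_4], [v_3,v_4]
  2-simplices (5): [v_0,v_1,v_2], [v_0,v_1,v_4], [v_0,v_3,v_4], [v_1,v_2,v_3], [v_2,v_3,v_4]

Hence C_0 ≅ Z^5, C_1 ≅ Z^10, C_2 ≅ Z^5.

The boundary map ∂_1: C_1 → C_0 maps an edge to its endpoints' difference, ∂[p,q] = q − p. For instance
  ∂[v_2,v_3] = [v_3] − [v_2].
The resulting 5×10 matrix has rank 4, and its Smith normal form has invariant factors (1,1,1,1).

The boundary map ∂_2: C_2 → C_1 maps a triangle to the signed sum of its edges. For instance
  ∂[v_2,v_3,v_4] = [v_3,v_4] − [v_2,v_4] + [v_2,v_3],
  ∂[v_0,v_1,v_2] = [v_1,v_2] − [v_0,v_2] + [v_0,v_1].
The resulting 10×5 matrix has rank 5, and its Smith normal form has invariant factors (1,1,1,1,1).

Reading off H_k = ker ∂_k / im ∂_{k+1}:

  H_0: rank C_0 − rank ∂_1 = 5 − 4 = 1, and the invariant factors of ∂_1 are all 1, so H_0 = Z.
  H_1: rank ker ∂_1 − rank ∂_2 = (10 − 4) − 5 = 1, and the invariant factors of ∂_2 are all 1, so H_1 = Z.
  H_2: rank ker ∂_2 − rank ∂_3 = (5 − 5) − 0 = 0, and there is no ∂_3, so H_2 = 0.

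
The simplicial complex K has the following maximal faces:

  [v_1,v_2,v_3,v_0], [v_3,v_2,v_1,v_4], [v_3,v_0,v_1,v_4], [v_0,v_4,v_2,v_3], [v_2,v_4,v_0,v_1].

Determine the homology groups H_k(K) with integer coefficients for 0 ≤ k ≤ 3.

Fix the vertex order v_0 < v_1 < v_2 < v_3 < v_4 and write every simplex with vertices in increasing order. Then dim K = 3 and the simplices of K are:

  0-simplices (5): [v_0], [v_1], [v_2], [v_3], [v_4]
  1-simplices (10): [v_0,v_1], [v_0,v_2], [v_0,v_3], [v_0,v_4], [v_1,v_2], [v_1,v_3], [v_1,v_4], [v_2,v_3], [v_2,v_4], [v_3,v_4]
  2-simplices (10): [v_0,v_1,v_2], [v_0,v_1,v_3], [v_0,v_1,v_4], [v_0,v_2,v_3], [v_0,v_2,v_4], [v_0,v_3,v_4], [v_1,v_2,v_3], [v_1,v_2,v_4], [v_1,v_3,v_4], [v_2,v_3,v_4]
  3-simplices (5): [v_0,v_1,v_2,v_3], [v_0,v_1,v_2,v_4], [v_0,v_1,v_3,v_4], [v_0,v_2,v_3,v_4], [v_1,v_2,v_3,v_4]

Hence C_0 ≅ Z^5, C_1 ≅ Z^10, C_2 ≅ Z^10, C_3 ≅ Z^5.

∂_1: C_1 → C_0 maps an edge to its endpoints' difference, ∂[p,q] = q − p. For instance
  ∂[v_2,v_3] = [v_3] − [v_2].
The resulting 5×10 matrix has rank 4, and its Smith normal form has invariant factors (1,1,1,1).

∂_2: C_2 → C_1 sends each 2-simplex [p,q,r] to [q,r] − [p,r] + [p,q]. For instance
  ∂[v_2,v_3,v_4] = [v_3,v_4] − [v_2,v_4] + [v_2,v_3],
  ∂[v_0,v_2,v_3] = [v_2,v_3] − [v_0,v_3] + [v_0,v_2].
The 10×10 boundary matrix has rank 6 and Smith normal form diag(1,1,1,1,1,1).

The boundary map ∂_3: C_3 → C_2 sends each 3-simplex σ to the alternating sum Σ_i (−1)^i (σ with its i-th vertex removed). For instance
  ∂[v_0,v_1,v_2,v_4] = [v_1,v_2,v_4] − [v_0,v_2,v_4] + [v_0,v_1,v_4] − [v_0,v_1,v_2],
  ∂[v_1,v_2,v_3,v_4] = [v_2,v_3,v_4] − [v_1,v_3,v_4] + [v_1,v_2,v_4] − [v_1,v_2,v_3].
As a 10×5 matrix over Z this has rank 4, with invariant factors (1,1,1,1).

Reading off H_k = ker ∂_k / im ∂_{k+1}:

  H_0: rank C_0 − rank ∂_1 = 5 − 4 = 1, and the invariant factors of ∂_1 are all 1, so H_0 ≅ Z.
  H_1: rank ker ∂_1 − rank ∂_2 = (10 − 4) − 6 = 0, and the invariant factors of ∂_2 are all 1, so H_1 ≅ 0.
  H_2: rank ker ∂_2 − rank ∂_3 = (10 − 6) − 4 = 0, and the invariant factors of ∂_3 are all 1, so H_2 ≅ 0.
  H_3: rank ker ∂_3 − rank ∂_4 = (5 − 4) − 0 = 1, and there is no ∂_4, so H_3 ≅ Z.

H_0 ≅ Z,  H_1 = 0,  H_2 = 0,  H_3 ≅ Z.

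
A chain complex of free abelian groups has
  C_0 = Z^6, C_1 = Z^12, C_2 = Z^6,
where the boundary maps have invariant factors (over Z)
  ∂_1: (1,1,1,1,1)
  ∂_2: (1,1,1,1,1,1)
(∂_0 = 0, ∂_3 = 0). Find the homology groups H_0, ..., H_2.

H_0 = Z,  H_1 = Z,  H_2 = 0.

H_0: b_0 = 6 − 0 − 5 = 1; torsion from ∂_1 factors > 1: none. So H_0 = Z.
H_1: b_1 = 12 − 5 − 6 = 1; torsion from ∂_2 factors > 1: none. So H_1 = Z.
H_2: b_2 = 6 − 6 − 0 = 0; torsion from ∂_3 factors > 1: none. So H_2 = 0.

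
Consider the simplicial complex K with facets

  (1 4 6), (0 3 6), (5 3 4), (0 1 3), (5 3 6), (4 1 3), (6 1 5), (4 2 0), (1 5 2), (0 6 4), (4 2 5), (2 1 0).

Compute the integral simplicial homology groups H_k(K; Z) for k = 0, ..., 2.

Take the total order 0 < 1 < 2 < 3 < 4 < 5 < 6 on the vertex set. Then K (dimension 2) consists of the simplices:

  0-simplices (7): [0], [1], [2], [3], [4], [5], [6]
  1-simplices (18): [0,1], [0,2], [0,3], [0,4], [0,6], [1,2], [1,3], [1,4], [1,5], [1,6], [2,4], [2,5], [3,4], [3,5], [3,6], [4,5], [4,6], [5,6]
  2-simplices (12): [0,1,2], [0,1,3], [0,2,4], [0,3,6], [0,4,6], [1,2,5], [1,3,4], [1,4,6], [1,5,6], [2,4,5], [3,4,5], [3,5,6]

so the chain groups are C_0 ≅ Z^7, C_1 ≅ Z^18, C_2 ≅ Z^12.

∂_1: C_1 → C_0 maps an edge to its endpoints' difference, ∂[p,q] = q − p. For instance
  ∂[2,4] = [4] − [2].
The resulting 7×18 matrix has rank 6, and its Smith normal form has invariant factors (1,1,1,1,1,1).

The boundary map ∂_2: C_2 → C_1 maps a triangle to the signed sum of its edges. For instance
  ∂[1,4,6] = [4,6] − [1,6] + [1,4],
  ∂[1,3,4] = [3,4] − [1,4] + [1,3].
This gives a 18×12 integer matrix of rank 12; reducing to Smith normal form yields diagonal entries (1,1,1,1,1,1,1,1,1,1,1,2).

From H_k ≅ ker(∂_k) / im(∂_{k+1}) we obtain:

  H_0: rank C_0 − rank ∂_1 = 7 − 6 = 1, and the invariant factors of ∂_1 are all 1, so H_0 ≅ Z.
  H_1: rank ker ∂_1 − rank ∂_2 = (18 − 6) − 12 = 0, and ∂_2 has invariant factor 2 > 1, so H_1 ≅ Z/2Z.
  H_2: rank ker ∂_2 − rank ∂_3 = (12 − 12) − 0 = 0, and there is no ∂_3, so H_2 ≅ 0.

H_0 ≅ Z,  H_1 ≅ Z/2Z,  H_2 = 0.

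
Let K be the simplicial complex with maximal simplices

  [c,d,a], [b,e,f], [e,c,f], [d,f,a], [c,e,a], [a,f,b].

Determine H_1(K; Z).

H_1 ≅ Z.

Order the vertices as a < b < c < d < e < f. Listing each simplex with vertices in this order, K has dimension 2 with simplices:

  0-simplices (6): a, b, c, d, e, f
  1-simplices (12): ab, ac, ad, ae, af, be, bf, cd, ce, cf, df, ef
  2-simplices (6): abf, acd, ace, adf, bef, cef

Hence C_0 ≅ Z^6, C_1 ≅ Z^12, C_2 ≅ Z^6.

Boundary ∂_1: C_1 → C_0 sends each edge [p,q] (with p < q) to q − p.
The resulting 6×12 matrix has rank 5, and its Smith normal form has invariant factors (1,1,1,1,1).

Boundary ∂_2: C_2 → C_1 sends each 2-simplex [p,q,r] to [q,r] − [p,r] + [p,q]. For instance
  ∂acd = cd − ad + ac,
  ∂ace = ce − ae + ac.
The resulting 12×6 matrix has rank 6, and its Smith normal form has invariant factors (1,1,1,1,1,1).

Reading off H_k = ker ∂_k / im ∂_{k+1}:

  H_1: rank ker ∂_1 − rank ∂_2 = (12 − 5) − 6 = 1, and the invariant factors of ∂_2 are all 1, so H_1 = Z.

(K is a triangulation of the cylinder S^1 x I.)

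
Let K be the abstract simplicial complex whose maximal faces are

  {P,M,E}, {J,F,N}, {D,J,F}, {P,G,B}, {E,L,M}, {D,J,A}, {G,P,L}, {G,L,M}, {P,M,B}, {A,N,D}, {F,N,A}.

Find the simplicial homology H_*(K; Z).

H_0 ≅ Z^2,  H_1 ≅ Z^2,  H_2 = 0.

We work with the vertex ordering A < B < D < E < F < G < J < L < M < N < P. The simplices of K, each written with vertices in increasing order, are:

  0-simplices (11): A, B, D, E, F, G, J, L, M, N, P
  1-simplices (22): AD, AF, AJ, AN, BG, BM, BP, DF, DJ, DN, EL, EM, EP, FJ, FN, GL, GM, GP, JN, LM, LP, MP
  2-simplices (11): ADJ, ADN, AFN, BGP, BMP, DFJ, ELM, EMP, FJN, GLM, GLP

giving chain groups C_0 ≅ Z^11, C_1 ≅ Z^22, C_2 ≅ Z^11.

The boundary map ∂_1: C_1 → C_0 maps an edge to its endpoints' difference, ∂[p,q] = q − p.
The 11×22 boundary matrix has rank 9 and Smith normal form diag(1,1,1,1,1,1,1,1,1).

The boundary map ∂_2: C_2 → C_1 maps a triangle to the signed sum of its edges. For instance
  ∂FJN = JN − FN + FJ,
  ∂BMP = MP − BP + BM.
This gives a 22×11 integer matrix of rank 11; reducing to Smith normal form yields diagonal entries (1,1,1,1,1,1,1,1,1,1,1).

Computing H_k = (kernel of ∂_k) / (image of ∂_{k+1}):

  H_0: rank C_0 − rank ∂_1 = 11 − 9 = 2, and the invariant factors of ∂_1 are all 1, so H_0 = Z^2.
  H_1: rank ker ∂_1 − rank ∂_2 = (22 − 9) − 11 = 2, and the invariant factors of ∂_2 are all 1, so H_1 = Z^2.
  H_2: rank ker ∂_2 − rank ∂_3 = (11 − 11) − 0 = 0, and there is no ∂_3, so H_2 = 0.

As a check, the Euler characteristic is 11 − 22 + 11 = 0, which agrees with 2 − 2 + 0 = 0.
(K is a triangulation of the disjoint union of the Möbius band and the cylinder S^1 x I.)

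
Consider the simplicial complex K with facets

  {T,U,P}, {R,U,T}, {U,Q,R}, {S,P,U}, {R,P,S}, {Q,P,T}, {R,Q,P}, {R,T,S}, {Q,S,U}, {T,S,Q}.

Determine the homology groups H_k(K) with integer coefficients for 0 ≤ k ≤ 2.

Take the total order P < Q < R < S < T < U on the vertex set. Then K (dimension 2) consists of the simplices:

  0-simplices (6): P, Q, R, S, T, U
  1-simplices (15): PQ, PR, PS, PT, PU, QR, QS, QT, QU, RS, RT, RU, ST, SU, TU
  2-simplices (10): PQR, PQT, PRS, PSU, PTU, QRU, QST, QSU, RST, RTU

giving chain groups C_0 ≅ Z^6, C_1 ≅ Z^15, C_2 ≅ Z^10.

The boundary map ∂_1: C_1 → C_0 sends each edge [p,q] (with p < q) to q − p. For instance
  ∂RU = U − R.
The resulting 6×15 matrix has rank 5, and its Smith normal form has invariant factors (1,1,1,1,1).

The boundary map ∂_2: C_2 → C_1 maps a triangle to the signed sum of its edges. For instance
  ∂QSU = SU − QU + QS,
  ∂QRU = RU − QU + QR.
The 15×10 boundary matrix has rank 10 and Smith normal form diag(1,1,1,1,1,1,1,1,1,2).

Computing H_k = (kernel of ∂_k) / (image of ∂_{k+1}):

  H_0: rank C_0 − rank ∂_1 = 6 − 5 = 1, and the invariant factors of ∂_1 are all 1, so H_0 ≅ Z.
  H_1: rank ker ∂_1 − rank ∂_2 = (15 − 5) − 10 = 0, and ∂_2 has invariant factor 2 > 1, so H_1 ≅ Z_2.
  H_2: rank ker ∂_2 − rank ∂_3 = (10 − 10) − 0 = 0, and there is no ∂_3, so H_2 ≅ 0.

(K is a triangulation of the real projective plane RP^2.)

H_0 ≅ Z,  H_1 ≅ Z_2,  H_2 = 0.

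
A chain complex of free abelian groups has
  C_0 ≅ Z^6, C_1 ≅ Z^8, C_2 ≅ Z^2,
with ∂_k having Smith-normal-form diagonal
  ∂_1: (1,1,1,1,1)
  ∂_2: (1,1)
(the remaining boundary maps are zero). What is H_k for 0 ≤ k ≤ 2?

H_0 = Z,  H_1 = Z,  H_2 = 0.

H_0: b_0 = 6 − 0 − 5 = 1; torsion from ∂_1 factors > 1: none. So H_0 = Z.
H_1: b_1 = 8 − 5 − 2 = 1; torsion from ∂_2 factors > 1: none. So H_1 = Z.
H_2: b_2 = 2 − 2 − 0 = 0; torsion from ∂_3 factors > 1: none. So H_2 = 0.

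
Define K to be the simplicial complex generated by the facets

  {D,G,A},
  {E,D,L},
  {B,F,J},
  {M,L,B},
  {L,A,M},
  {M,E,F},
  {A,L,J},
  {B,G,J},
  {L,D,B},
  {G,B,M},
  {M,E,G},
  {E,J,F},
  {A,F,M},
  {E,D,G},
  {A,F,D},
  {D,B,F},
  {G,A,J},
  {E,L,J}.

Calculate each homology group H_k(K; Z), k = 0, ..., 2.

H_0 ≅ Z,  H_1 ≅ Z^2,  H_2 ≅ Z.

We work with the vertex ordering A < B < D < E < F < G < J < L < M. The simplices of K, each written with vertices in increasing order, are:

  0-simplices (9): A, B, D, E, F, G, J, L, M
  1-simplices (27): AD, AF, AG, AJ, AL, AM, BD, BF, BG, BJ, BL, BM, DE, DF, DG, DL, EF, EG, EJ, EL, EM, FJ, FM, GJ, GM, JL, LM
  2-simplices (18): ADF, ADG, AFM, AGJ, AJL, ALM, BDF, BDL, BFJ, BGJ, BGM, BLM, DEG, DEL, EFJ, EFM, EGM, EJL

giving chain groups C_0 ≅ Z^9, C_1 ≅ Z^27, C_2 ≅ Z^18.

∂_1: C_1 → C_0 sends each edge [p,q] (with p < q) to q − p. For instance
  ∂DG = G − D.
As a 9×27 matrix over Z this has rank 8, with invariant factors (1,1,1,1,1,1,1,1).

∂_2: C_2 → C_1 acts by ∂[p,q,r] = [q,r] − [p,r] + [p,q]. For instance
  ∂BDL = DL − BL + BD,
  ∂AFM = FM − AM + AF.
As a 27×18 matrix over Z this has rank 17, with invariant factors (1,1,1,1,1,1,1,1,1,1,1,1,1,1,1,1,1).

From H_k ≅ ker(∂_k) / im(∂_{k+1}) we obtain:

  H_0: rank C_0 − rank ∂_1 = 9 − 8 = 1, and the invariant factors of ∂_1 are all 1, so H_0 ≅ Z.
  H_1: rank ker ∂_1 − rank ∂_2 = (27 − 8) − 17 = 2, and the invariant factors of ∂_2 are all 1, so H_1 ≅ Z^2.
  H_2: rank ker ∂_2 − rank ∂_3 = (18 − 17) − 0 = 1, and there is no ∂_3, so H_2 ≅ Z.

(K is a triangulation of the torus T^2.)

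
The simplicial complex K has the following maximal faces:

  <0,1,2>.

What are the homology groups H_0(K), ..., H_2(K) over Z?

Order the vertices as 0 < 1 < 2. Listing each simplex with vertices in this order, K has dimension 2 with simplices:

  0-simplices (3): [0], [1], [2]
  1-simplices (3): [0,1], [0,2], [1,2]
  2-simplices (1): [0,1,2]

giving chain groups C_0 ≅ Z^3, C_1 ≅ Z^3, C_2 ≅ Z^1.

The boundary map ∂_1: C_1 → C_0 sends each edge [p,q] (with p < q) to q − p. For instance
  ∂[1,2] = [2] − [1].
As a 3×3 matrix over Z this has rank 2, with invariant factors (1,1).

The boundary map ∂_2: C_2 → C_1 sends each 2-simplex [p,q,r] to [q,r] − [p,r] + [p,q]. For instance
  ∂[0,1,2] = [1,2] − [0,2] + [0,1].
This gives a 3×1 integer matrix of rank 1; reducing to Smith normal form yields diagonal entries (1).

Computing H_k = (kernel of ∂_k) / (image of ∂_{k+1}):

  H_0: rank C_0 − rank ∂_1 = 3 − 2 = 1, and the invariant factors of ∂_1 are all 1, so H_0 ≅ Z.
  H_1: rank ker ∂_1 − rank ∂_2 = (3 − 2) − 1 = 0, and the invariant factors of ∂_2 are all 1, so H_1 ≅ 0.
  H_2: rank ker ∂_2 − rank ∂_3 = (1 − 1) − 0 = 0, and there is no ∂_3, so H_2 ≅ 0.

H_0 = Z,  H_1 = 0,  H_2 = 0.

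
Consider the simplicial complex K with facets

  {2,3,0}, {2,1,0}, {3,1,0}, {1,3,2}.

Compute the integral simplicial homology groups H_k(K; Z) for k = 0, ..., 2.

We work with the vertex ordering 0 < 1 < 2 < 3. The simplices of K, each written with vertices in increasing order, are:

  0-simplices (4): [0], [1], [2], [3]
  1-simplices (6): [0,1], [0,2], [0,3], [1,2], [1,3], [2,3]
  2-simplices (4): [0,1,2], [0,1,3], [0,2,3], [1,2,3]

Hence C_0 ≅ Z^4, C_1 ≅ Z^6, C_2 ≅ Z^4.

The boundary map ∂_1: C_1 → C_0 is given by ∂[p,q] = [q] − [p].
This gives a 4×6 integer matrix of rank 3; reducing to Smith normal form yields diagonal entries (1,1,1).

∂_2: C_2 → C_1 maps a triangle to the signed sum of its edges. For instance
  ∂[0,2,3] = [2,3] − [0,3] + [0,2],
  ∂[0,1,3] = [1,3] − [0,3] + [0,1].
The 6×4 boundary matrix has rank 3 and Smith normal form diag(1,1,1).

From H_k ≅ ker(∂_k) / im(∂_{k+1}) we obtain:

  H_0: rank C_0 − rank ∂_1 = 4 − 3 = 1, and the invariant factors of ∂_1 are all 1, so H_0 ≅ Z.
  H_1: rank ker ∂_1 − rank ∂_2 = (6 − 3) − 3 = 0, and the invariant factors of ∂_2 are all 1, so H_1 ≅ 0.
  H_2: rank ker ∂_2 − rank ∂_3 = (4 − 3) − 0 = 1, and there is no ∂_3, so H_2 ≅ Z.

As a check, the Euler characteristic is 4 − 6 + 4 = 2, which agrees with 1 − 0 + 1 = 2.

H_0 = Z,  H_1 = 0,  H_2 = Z.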